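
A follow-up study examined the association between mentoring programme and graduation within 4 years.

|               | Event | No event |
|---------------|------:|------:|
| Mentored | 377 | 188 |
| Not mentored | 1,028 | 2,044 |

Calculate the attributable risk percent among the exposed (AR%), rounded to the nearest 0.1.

Cells: a = 377, b = 188, c = 1028, d = 2044.
Risk in exposed = 377/565 = 0.66726; risk in unexposed = 1028/3072 = 0.33464.
RR = 0.66726/0.33464 = 1.99398
AR% = (RR − 1)/RR × 100 = (1.99398 − 1)/1.99398 × 100 = 49.8491%

49.8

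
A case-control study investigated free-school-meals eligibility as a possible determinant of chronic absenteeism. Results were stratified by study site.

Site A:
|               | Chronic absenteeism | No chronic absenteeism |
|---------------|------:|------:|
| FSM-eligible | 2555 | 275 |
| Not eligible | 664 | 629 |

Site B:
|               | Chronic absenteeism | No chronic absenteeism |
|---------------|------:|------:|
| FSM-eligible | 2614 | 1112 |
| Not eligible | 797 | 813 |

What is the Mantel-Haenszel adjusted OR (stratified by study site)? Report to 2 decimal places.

3.75

OR_MH = Σ(aᵢdᵢ/nᵢ) / Σ(bᵢcᵢ/nᵢ), where nᵢ is the stratum total.
Stratum 1 (Site A): n = 4123; a·d/n = 2555·629/4123 = 389.7878; b·c/n = 275·664/4123 = 44.2881
Stratum 2 (Site B): n = 5336; a·d/n = 2614·813/5336 = 398.2725; b·c/n = 1112·797/5336 = 166.0915
OR_MH = (389.7878 + 398.2725) / (44.2881 + 166.0915) = 788.0603 / 210.3796 = 3.74590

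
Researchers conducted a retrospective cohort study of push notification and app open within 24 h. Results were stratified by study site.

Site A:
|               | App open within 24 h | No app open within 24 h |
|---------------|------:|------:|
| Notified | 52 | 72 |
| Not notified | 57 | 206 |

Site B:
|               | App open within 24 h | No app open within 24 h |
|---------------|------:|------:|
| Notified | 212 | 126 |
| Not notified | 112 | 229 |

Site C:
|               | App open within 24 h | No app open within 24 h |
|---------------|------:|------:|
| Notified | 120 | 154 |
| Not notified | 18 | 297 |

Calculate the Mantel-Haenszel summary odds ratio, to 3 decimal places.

4.424

OR_MH = Σ(aᵢdᵢ/nᵢ) / Σ(bᵢcᵢ/nᵢ), where nᵢ is the stratum total.
Stratum 1 (Site A): n = 387; a·d/n = 52·206/387 = 27.6796; b·c/n = 72·57/387 = 10.6047
Stratum 2 (Site B): n = 679; a·d/n = 212·229/679 = 71.4993; b·c/n = 126·112/679 = 20.7835
Stratum 3 (Site C): n = 589; a·d/n = 120·297/589 = 60.5093; b·c/n = 154·18/589 = 4.7063
OR_MH = (27.6796 + 71.4993 + 60.5093) / (10.6047 + 20.7835 + 4.7063) = 159.6882 / 36.0944 = 4.42418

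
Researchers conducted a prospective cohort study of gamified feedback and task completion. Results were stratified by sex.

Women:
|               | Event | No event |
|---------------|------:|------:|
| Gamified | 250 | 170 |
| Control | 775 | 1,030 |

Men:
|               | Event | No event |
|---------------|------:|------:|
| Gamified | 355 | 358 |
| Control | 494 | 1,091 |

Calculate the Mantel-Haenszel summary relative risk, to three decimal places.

1.494

RR_MH = Σ(aᵢ·n₀ᵢ/nᵢ) / Σ(cᵢ·n₁ᵢ/nᵢ), with n₁ᵢ = aᵢ+bᵢ (exposed), n₀ᵢ = cᵢ+dᵢ (unexposed), nᵢ = n₁ᵢ+n₀ᵢ.
Stratum 1 (Women): n₁ = 420, n₀ = 1805, n = 2225; a·n₀/n = 250·1805/2225 = 202.8090; c·n₁/n = 775·420/2225 = 146.2921
Stratum 2 (Men): n₁ = 713, n₀ = 1585, n = 2298; a·n₀/n = 355·1585/2298 = 244.8542; c·n₁/n = 494·713/2298 = 153.2733
RR_MH = (202.8090 + 244.8542) / (146.2921 + 153.2733) = 447.6632 / 299.5654 = 1.49438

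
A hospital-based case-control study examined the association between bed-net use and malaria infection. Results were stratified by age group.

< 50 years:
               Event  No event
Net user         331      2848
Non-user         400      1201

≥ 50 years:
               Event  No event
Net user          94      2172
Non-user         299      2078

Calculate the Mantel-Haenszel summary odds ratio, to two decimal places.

OR_MH = Σ(aᵢdᵢ/nᵢ) / Σ(bᵢcᵢ/nᵢ), where nᵢ is the stratum total.
Stratum 1 (< 50 years): n = 4780; a·d/n = 331·1201/4780 = 83.1655; b·c/n = 2848·400/4780 = 238.3264
Stratum 2 (≥ 50 years): n = 4643; a·d/n = 94·2078/4643 = 42.0702; b·c/n = 2172·299/4643 = 139.8725
OR_MH = (83.1655 + 42.0702) / (238.3264 + 139.8725) = 125.2357 / 378.1989 = 0.33114

0.33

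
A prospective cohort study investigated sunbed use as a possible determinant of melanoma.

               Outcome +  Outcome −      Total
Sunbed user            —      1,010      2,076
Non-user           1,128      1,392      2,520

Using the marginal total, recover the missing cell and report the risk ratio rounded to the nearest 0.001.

The missing cell is in the exposed row: 2076 − 1010 = 1066.
So a = 1066, b = 1010, c = 1128, d = 1392.
RR = [a/(a+b)] / [c/(c+d)] = (1066/2076) / (1128/2520) = 0.51349/0.44762 = 1.14715

1.147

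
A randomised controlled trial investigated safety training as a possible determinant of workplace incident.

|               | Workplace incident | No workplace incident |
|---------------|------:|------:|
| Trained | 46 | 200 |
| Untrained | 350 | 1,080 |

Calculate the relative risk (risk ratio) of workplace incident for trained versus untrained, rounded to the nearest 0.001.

0.764

Cells: a = 46, b = 200, c = 350, d = 1080.
Risk in exposed = 46/246 = 0.18699; risk in unexposed = 350/1430 = 0.24476.
RR = 0.18699 / 0.24476 = 0.76400
The risk is 24% lower among the exposed than among the unexposed.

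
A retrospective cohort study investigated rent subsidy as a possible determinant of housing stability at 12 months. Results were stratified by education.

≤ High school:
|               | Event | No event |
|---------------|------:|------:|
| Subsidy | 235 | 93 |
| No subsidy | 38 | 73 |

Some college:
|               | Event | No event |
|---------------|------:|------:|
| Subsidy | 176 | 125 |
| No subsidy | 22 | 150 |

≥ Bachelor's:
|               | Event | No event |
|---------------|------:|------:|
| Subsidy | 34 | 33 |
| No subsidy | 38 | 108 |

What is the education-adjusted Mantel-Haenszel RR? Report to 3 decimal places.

2.700

RR_MH = Σ(aᵢ·n₀ᵢ/nᵢ) / Σ(cᵢ·n₁ᵢ/nᵢ), with n₁ᵢ = aᵢ+bᵢ (exposed), n₀ᵢ = cᵢ+dᵢ (unexposed), nᵢ = n₁ᵢ+n₀ᵢ.
Stratum 1 (≤ High school): n₁ = 328, n₀ = 111, n = 439; a·n₀/n = 235·111/439 = 59.4191; c·n₁/n = 38·328/439 = 28.3918
Stratum 2 (Some college): n₁ = 301, n₀ = 172, n = 473; a·n₀/n = 176·172/473 = 64.0000; c·n₁/n = 22·301/473 = 14.0000
Stratum 3 (≥ Bachelor's): n₁ = 67, n₀ = 146, n = 213; a·n₀/n = 34·146/213 = 23.3052; c·n₁/n = 38·67/213 = 11.9531
RR_MH = (59.4191 + 64.0000 + 23.3052) / (28.3918 + 14.0000 + 11.9531) = 146.7243 / 54.3449 = 2.69987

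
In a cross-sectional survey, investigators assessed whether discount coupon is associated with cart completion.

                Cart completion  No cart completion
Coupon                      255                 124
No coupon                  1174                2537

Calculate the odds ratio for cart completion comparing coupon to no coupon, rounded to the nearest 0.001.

4.444

Cells: a = 255, b = 124, c = 1174, d = 2537.
OR = (a·d)/(b·c) = (255 × 2537) / (124 × 1174) = 646935 / 145576 = 4.44397
The odds of cart completion are about 4.44 times as high in the coupon group.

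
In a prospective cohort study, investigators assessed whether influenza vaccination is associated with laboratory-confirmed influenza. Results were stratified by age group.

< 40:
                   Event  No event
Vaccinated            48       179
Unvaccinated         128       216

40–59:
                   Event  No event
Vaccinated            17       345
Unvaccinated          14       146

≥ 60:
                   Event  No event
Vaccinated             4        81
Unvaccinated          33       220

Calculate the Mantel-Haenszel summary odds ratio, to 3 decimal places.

OR_MH = Σ(aᵢdᵢ/nᵢ) / Σ(bᵢcᵢ/nᵢ), where nᵢ is the stratum total.
Stratum 1 (< 40): n = 571; a·d/n = 48·216/571 = 18.1576; b·c/n = 179·128/571 = 40.1261
Stratum 2 (40–59): n = 522; a·d/n = 17·146/522 = 4.7548; b·c/n = 345·14/522 = 9.2529
Stratum 3 (≥ 60): n = 338; a·d/n = 4·220/338 = 2.6036; b·c/n = 81·33/338 = 7.9083
OR_MH = (18.1576 + 4.7548 + 2.6036) / (40.1261 + 9.2529 + 7.9083) = 25.5160 / 57.2873 = 0.44540

0.445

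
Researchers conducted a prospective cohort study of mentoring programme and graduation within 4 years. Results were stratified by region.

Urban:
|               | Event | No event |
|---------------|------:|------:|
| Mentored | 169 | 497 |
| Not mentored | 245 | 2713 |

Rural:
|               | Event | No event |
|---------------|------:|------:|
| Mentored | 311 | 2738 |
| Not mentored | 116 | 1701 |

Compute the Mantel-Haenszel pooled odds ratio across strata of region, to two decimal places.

2.38

OR_MH = Σ(aᵢdᵢ/nᵢ) / Σ(bᵢcᵢ/nᵢ), where nᵢ is the stratum total.
Stratum 1 (Urban): n = 3624; a·d/n = 169·2713/3624 = 126.5168; b·c/n = 497·245/3624 = 33.5996
Stratum 2 (Rural): n = 4866; a·d/n = 311·1701/4866 = 108.7158; b·c/n = 2738·116/4866 = 65.2709
OR_MH = (126.5168 + 108.7158) / (33.5996 + 65.2709) = 235.2326 / 98.8705 = 2.37920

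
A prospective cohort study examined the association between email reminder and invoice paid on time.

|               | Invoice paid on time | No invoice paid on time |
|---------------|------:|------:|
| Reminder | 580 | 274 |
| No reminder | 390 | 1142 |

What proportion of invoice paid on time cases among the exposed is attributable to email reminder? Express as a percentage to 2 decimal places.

62.52

Cells: a = 580, b = 274, c = 390, d = 1142.
Risk in exposed = 580/854 = 0.67916; risk in unexposed = 390/1532 = 0.25457.
RR = 0.67916/0.25457 = 2.66787
AR% = (RR − 1)/RR × 100 = (2.66787 − 1)/2.66787 × 100 = 62.5169%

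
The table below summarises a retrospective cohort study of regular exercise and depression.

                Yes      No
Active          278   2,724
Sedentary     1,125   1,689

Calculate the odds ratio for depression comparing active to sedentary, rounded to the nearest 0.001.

Cells: a = 278, b = 2724, c = 1125, d = 1689.
OR = (a·d)/(b·c) = (278 × 1689) / (2724 × 1125) = 469542 / 3064500 = 0.15322
Exposure is associated with lower odds of depression (OR = 0.15 < 1).

0.153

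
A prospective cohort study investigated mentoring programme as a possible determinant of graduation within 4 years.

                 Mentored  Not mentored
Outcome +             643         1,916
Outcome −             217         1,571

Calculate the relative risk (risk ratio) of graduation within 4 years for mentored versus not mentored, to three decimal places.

1.361

Reading the table with exposure as columns: a = 643 (Mentored, case), b = 217 (Mentored, non-case), c = 1916 (Not mentored, case), d = 1571.
Risk in exposed = 643/860 = 0.74767; risk in unexposed = 1916/3487 = 0.54947.
RR = 0.74767 / 0.54947 = 1.36072
The risk among the exposed is 1.36 times that among the unexposed.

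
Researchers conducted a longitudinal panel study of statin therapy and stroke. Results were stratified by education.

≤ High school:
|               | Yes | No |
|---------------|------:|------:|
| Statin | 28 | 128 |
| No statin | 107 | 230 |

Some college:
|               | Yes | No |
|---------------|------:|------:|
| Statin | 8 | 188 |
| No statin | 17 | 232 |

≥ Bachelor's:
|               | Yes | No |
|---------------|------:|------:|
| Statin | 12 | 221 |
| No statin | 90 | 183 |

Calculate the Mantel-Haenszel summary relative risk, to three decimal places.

0.363

RR_MH = Σ(aᵢ·n₀ᵢ/nᵢ) / Σ(cᵢ·n₁ᵢ/nᵢ), with n₁ᵢ = aᵢ+bᵢ (exposed), n₀ᵢ = cᵢ+dᵢ (unexposed), nᵢ = n₁ᵢ+n₀ᵢ.
Stratum 1 (≤ High school): n₁ = 156, n₀ = 337, n = 493; a·n₀/n = 28·337/493 = 19.1400; c·n₁/n = 107·156/493 = 33.8580
Stratum 2 (Some college): n₁ = 196, n₀ = 249, n = 445; a·n₀/n = 8·249/445 = 4.4764; c·n₁/n = 17·196/445 = 7.4876
Stratum 3 (≥ Bachelor's): n₁ = 233, n₀ = 273, n = 506; a·n₀/n = 12·273/506 = 6.4743; c·n₁/n = 90·233/506 = 41.4427
RR_MH = (19.1400 + 4.4764 + 6.4743) / (33.8580 + 7.4876 + 41.4427) = 30.0907 / 82.7883 = 0.36347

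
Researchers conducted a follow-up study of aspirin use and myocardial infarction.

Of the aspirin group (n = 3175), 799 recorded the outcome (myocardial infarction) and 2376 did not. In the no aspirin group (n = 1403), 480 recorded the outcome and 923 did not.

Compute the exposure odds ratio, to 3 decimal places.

From the description: a = 799, b = 2376, c = 480, d = 923.
OR = (a·d)/(b·c) = (799 × 923) / (2376 × 480) = 737477 / 1140480 = 0.64664
Exposure is associated with lower odds of myocardial infarction (OR = 0.65 < 1).

0.647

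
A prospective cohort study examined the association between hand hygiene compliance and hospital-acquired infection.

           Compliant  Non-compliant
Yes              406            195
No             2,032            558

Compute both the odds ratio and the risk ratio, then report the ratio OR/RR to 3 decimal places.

Reading the table with exposure as columns: a = 406 (Compliant, case), b = 2032 (Compliant, non-case), c = 195 (Non-compliant, case), d = 558.
OR = (406·558)/(2032·195) = 226548/396240 = 0.57174
Risk in exposed = 406/2438 = 0.16653; risk in unexposed = 195/753 = 0.25896; RR = 0.64306
OR/RR = 0.57174 / 0.64306 = 0.88910
The outcome is not rare, so the OR lies further from 1 than the RR.

0.889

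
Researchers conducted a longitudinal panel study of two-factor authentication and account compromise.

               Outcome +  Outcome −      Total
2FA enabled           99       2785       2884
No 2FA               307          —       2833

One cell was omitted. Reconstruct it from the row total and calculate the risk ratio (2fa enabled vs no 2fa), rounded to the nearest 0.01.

0.32

The missing cell is in the unexposed row: 2833 − 307 = 2526.
So a = 99, b = 2785, c = 307, d = 2526.
RR = [a/(a+b)] / [c/(c+d)] = (99/2884) / (307/2833) = 0.03433/0.10837 = 0.31677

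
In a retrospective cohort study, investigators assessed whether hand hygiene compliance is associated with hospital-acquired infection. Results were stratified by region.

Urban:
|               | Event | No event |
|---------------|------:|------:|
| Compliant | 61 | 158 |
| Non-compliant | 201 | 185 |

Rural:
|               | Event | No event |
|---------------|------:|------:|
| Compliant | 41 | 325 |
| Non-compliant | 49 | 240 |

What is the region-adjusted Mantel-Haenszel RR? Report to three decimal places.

RR_MH = Σ(aᵢ·n₀ᵢ/nᵢ) / Σ(cᵢ·n₁ᵢ/nᵢ), with n₁ᵢ = aᵢ+bᵢ (exposed), n₀ᵢ = cᵢ+dᵢ (unexposed), nᵢ = n₁ᵢ+n₀ᵢ.
Stratum 1 (Urban): n₁ = 219, n₀ = 386, n = 605; a·n₀/n = 61·386/605 = 38.9190; c·n₁/n = 201·219/605 = 72.7587
Stratum 2 (Rural): n₁ = 366, n₀ = 289, n = 655; a·n₀/n = 41·289/655 = 18.0901; c·n₁/n = 49·366/655 = 27.3802
RR_MH = (38.9190 + 18.0901) / (72.7587 + 27.3802) = 57.0091 / 100.1388 = 0.56930

0.569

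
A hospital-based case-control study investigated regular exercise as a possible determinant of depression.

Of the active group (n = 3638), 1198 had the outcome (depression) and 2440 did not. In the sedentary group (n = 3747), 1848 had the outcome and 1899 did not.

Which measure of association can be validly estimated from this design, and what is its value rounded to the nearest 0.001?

0.505

From the description: a = 1198, b = 2440, c = 1848, d = 1899.
This is a hospital-based case-control study: participants were sampled on outcome status, so risks in the source population cannot be estimated directly — relative risk is not valid here. The odds ratio is the appropriate measure.
OR = (a·d)/(b·c) = (1198 × 1899) / (2440 × 1848) = 2275002 / 4509120 = 0.50453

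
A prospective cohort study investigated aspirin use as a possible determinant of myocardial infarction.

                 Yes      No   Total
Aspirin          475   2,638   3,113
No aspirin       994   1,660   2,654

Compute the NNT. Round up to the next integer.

5

Risk in treated group = 475/3113 = 0.15259; risk in control = 994/2654 = 0.37453.
Absolute risk reduction = 0.37453 − 0.15259 = 0.22194
NNT = 1 / ARR = 1 / 0.22194 = 4.506 → round up → 5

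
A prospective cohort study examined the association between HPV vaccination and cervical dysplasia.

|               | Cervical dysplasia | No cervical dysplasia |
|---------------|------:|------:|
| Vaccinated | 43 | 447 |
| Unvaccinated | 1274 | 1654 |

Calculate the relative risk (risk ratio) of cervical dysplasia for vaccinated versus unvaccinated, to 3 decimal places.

0.202

Cells: a = 43, b = 447, c = 1274, d = 1654.
Risk in exposed = 43/490 = 0.08776; risk in unexposed = 1274/2928 = 0.43511.
RR = 0.08776 / 0.43511 = 0.20169
The risk is 80% lower among the exposed than among the unexposed.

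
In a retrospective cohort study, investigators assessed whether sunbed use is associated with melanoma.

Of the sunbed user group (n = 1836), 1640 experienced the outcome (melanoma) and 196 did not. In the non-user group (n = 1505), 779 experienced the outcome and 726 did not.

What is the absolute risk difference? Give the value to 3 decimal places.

0.376

From the description: a = 1640, b = 196, c = 779, d = 726.
Risk in exposed = 1640/1836 = 0.893246; risk in unexposed = 779/1505 = 0.517608.
Risk difference = 0.893246 − 0.517608 = 0.375638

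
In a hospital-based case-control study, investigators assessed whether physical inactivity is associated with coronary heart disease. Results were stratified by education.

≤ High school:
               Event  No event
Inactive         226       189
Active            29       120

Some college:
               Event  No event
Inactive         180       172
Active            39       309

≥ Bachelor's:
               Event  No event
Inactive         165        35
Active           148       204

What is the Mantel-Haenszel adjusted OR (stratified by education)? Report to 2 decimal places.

6.57

OR_MH = Σ(aᵢdᵢ/nᵢ) / Σ(bᵢcᵢ/nᵢ), where nᵢ is the stratum total.
Stratum 1 (≤ High school): n = 564; a·d/n = 226·120/564 = 48.0851; b·c/n = 189·29/564 = 9.7181
Stratum 2 (Some college): n = 700; a·d/n = 180·309/700 = 79.4571; b·c/n = 172·39/700 = 9.5829
Stratum 3 (≥ Bachelor's): n = 552; a·d/n = 165·204/552 = 60.9783; b·c/n = 35·148/552 = 9.3841
OR_MH = (48.0851 + 79.4571 + 60.9783) / (9.7181 + 9.5829 + 9.3841) = 188.5205 / 28.6850 = 6.57209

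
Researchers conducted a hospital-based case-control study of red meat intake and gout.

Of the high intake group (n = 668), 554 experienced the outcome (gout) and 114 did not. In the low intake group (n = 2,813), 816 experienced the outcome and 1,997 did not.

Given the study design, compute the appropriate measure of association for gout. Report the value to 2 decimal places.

11.89

From the description: a = 554, b = 114, c = 816, d = 1997.
This is a hospital-based case-control study: participants were sampled on outcome status, so risks in the source population cannot be estimated directly — relative risk is not valid here. The odds ratio is the appropriate measure.
OR = (a·d)/(b·c) = (554 × 1997) / (114 × 816) = 1106338 / 93024 = 11.89304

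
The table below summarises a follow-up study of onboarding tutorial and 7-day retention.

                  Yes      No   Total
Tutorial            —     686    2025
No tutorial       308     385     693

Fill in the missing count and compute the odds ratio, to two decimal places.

The missing cell is in the exposed row: 2025 − 686 = 1339.
So a = 1339, b = 686, c = 308, d = 385.
OR = (a·d)/(b·c) = (1339 × 385) / (686 × 308) = 515515 / 211288 = 2.43987

2.44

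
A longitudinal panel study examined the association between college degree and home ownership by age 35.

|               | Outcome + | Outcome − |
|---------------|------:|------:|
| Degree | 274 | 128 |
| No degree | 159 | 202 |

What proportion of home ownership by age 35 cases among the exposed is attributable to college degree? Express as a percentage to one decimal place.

35.4

Cells: a = 274, b = 128, c = 159, d = 202.
Risk in exposed = 274/402 = 0.68159; risk in unexposed = 159/361 = 0.44044.
RR = 0.68159/0.44044 = 1.54751
AR% = (RR − 1)/RR × 100 = (1.54751 − 1)/1.54751 × 100 = 35.3802%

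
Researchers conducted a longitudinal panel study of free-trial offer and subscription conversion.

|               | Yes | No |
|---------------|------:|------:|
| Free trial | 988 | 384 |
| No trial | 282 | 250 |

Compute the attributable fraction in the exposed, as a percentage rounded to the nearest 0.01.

26.39

Cells: a = 988, b = 384, c = 282, d = 250.
Risk in exposed = 988/1372 = 0.72012; risk in unexposed = 282/532 = 0.53008.
RR = 0.72012/0.53008 = 1.35852
AR% = (RR − 1)/RR × 100 = (1.35852 − 1)/1.35852 × 100 = 26.3904%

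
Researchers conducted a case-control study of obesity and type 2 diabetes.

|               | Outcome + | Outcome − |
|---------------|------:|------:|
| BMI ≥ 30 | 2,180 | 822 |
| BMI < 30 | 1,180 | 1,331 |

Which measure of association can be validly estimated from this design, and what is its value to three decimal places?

2.991

Cells: a = 2180, b = 822, c = 1180, d = 1331.
This is a case-control study: participants were sampled on outcome status, so risks in the source population cannot be estimated directly — relative risk is not valid here. The odds ratio is the appropriate measure.
OR = (a·d)/(b·c) = (2180 × 1331) / (822 × 1180) = 2901580 / 969960 = 2.99144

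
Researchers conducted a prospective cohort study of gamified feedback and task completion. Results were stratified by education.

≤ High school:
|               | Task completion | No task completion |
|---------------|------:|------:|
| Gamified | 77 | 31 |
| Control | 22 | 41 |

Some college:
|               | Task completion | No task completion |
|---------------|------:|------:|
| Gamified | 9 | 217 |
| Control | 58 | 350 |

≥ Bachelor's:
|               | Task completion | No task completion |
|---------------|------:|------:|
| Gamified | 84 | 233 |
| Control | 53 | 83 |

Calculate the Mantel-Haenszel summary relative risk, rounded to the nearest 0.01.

RR_MH = Σ(aᵢ·n₀ᵢ/nᵢ) / Σ(cᵢ·n₁ᵢ/nᵢ), with n₁ᵢ = aᵢ+bᵢ (exposed), n₀ᵢ = cᵢ+dᵢ (unexposed), nᵢ = n₁ᵢ+n₀ᵢ.
Stratum 1 (≤ High school): n₁ = 108, n₀ = 63, n = 171; a·n₀/n = 77·63/171 = 28.3684; c·n₁/n = 22·108/171 = 13.8947
Stratum 2 (Some college): n₁ = 226, n₀ = 408, n = 634; a·n₀/n = 9·408/634 = 5.7918; c·n₁/n = 58·226/634 = 20.6751
Stratum 3 (≥ Bachelor's): n₁ = 317, n₀ = 136, n = 453; a·n₀/n = 84·136/453 = 25.2185; c·n₁/n = 53·317/453 = 37.0883
RR_MH = (28.3684 + 5.7918 + 25.2185) / (13.8947 + 20.6751 + 37.0883) = 59.3788 / 71.6581 = 0.82864

0.83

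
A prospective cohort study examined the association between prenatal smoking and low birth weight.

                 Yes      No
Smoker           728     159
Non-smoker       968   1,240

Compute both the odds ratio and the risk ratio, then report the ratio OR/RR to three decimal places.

Cells: a = 728, b = 159, c = 968, d = 1240.
OR = (728·1240)/(159·968) = 902720/153912 = 5.86517
Risk in exposed = 728/887 = 0.82074; risk in unexposed = 968/2208 = 0.43841; RR = 1.87211
OR/RR = 5.86517 / 1.87211 = 3.13292
The outcome is not rare, so the OR lies further from 1 than the RR.

3.133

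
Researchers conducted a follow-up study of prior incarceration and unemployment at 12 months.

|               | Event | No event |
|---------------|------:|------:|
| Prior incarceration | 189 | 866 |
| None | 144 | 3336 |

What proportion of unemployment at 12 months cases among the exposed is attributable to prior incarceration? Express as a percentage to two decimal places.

76.90

Cells: a = 189, b = 866, c = 144, d = 3336.
Risk in exposed = 189/1055 = 0.17915; risk in unexposed = 144/3480 = 0.04138.
RR = 0.17915/0.04138 = 4.32938
AR% = (RR − 1)/RR × 100 = (4.32938 − 1)/4.32938 × 100 = 76.9020%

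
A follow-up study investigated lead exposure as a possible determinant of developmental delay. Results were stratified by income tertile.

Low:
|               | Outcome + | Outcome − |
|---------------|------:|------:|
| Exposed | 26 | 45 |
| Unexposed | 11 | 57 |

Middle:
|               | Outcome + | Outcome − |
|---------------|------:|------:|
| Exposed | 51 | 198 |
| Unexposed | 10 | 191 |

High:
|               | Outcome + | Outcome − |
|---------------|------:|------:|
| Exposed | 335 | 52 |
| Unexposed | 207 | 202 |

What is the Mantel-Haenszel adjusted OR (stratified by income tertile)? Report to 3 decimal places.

OR_MH = Σ(aᵢdᵢ/nᵢ) / Σ(bᵢcᵢ/nᵢ), where nᵢ is the stratum total.
Stratum 1 (Low): n = 139; a·d/n = 26·57/139 = 10.6619; b·c/n = 45·11/139 = 3.5612
Stratum 2 (Middle): n = 450; a·d/n = 51·191/450 = 21.6467; b·c/n = 198·10/450 = 4.4000
Stratum 3 (High): n = 796; a·d/n = 335·202/796 = 85.0126; b·c/n = 52·207/796 = 13.5226
OR_MH = (10.6619 + 21.6467 + 85.0126) / (3.5612 + 4.4000 + 13.5226) = 117.3211 / 21.4838 = 5.46092

5.461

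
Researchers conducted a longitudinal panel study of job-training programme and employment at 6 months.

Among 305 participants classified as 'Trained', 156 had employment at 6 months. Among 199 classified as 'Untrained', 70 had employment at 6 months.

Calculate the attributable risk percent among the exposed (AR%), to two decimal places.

31.23

From the description: a = 156, b = 149, c = 70, d = 129.
Risk in exposed = 156/305 = 0.51148; risk in unexposed = 70/199 = 0.35176.
RR = 0.51148/0.35176 = 1.45405
AR% = (RR − 1)/RR × 100 = (1.45405 − 1)/1.45405 × 100 = 31.2266%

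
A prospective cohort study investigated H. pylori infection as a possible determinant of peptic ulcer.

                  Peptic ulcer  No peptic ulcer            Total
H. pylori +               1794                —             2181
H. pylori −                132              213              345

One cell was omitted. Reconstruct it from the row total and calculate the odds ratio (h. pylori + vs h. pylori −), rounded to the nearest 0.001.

7.480

The missing cell is in the exposed row: 2181 − 1794 = 387.
So a = 1794, b = 387, c = 132, d = 213.
OR = (a·d)/(b·c) = (1794 × 213) / (387 × 132) = 382122 / 51084 = 7.48027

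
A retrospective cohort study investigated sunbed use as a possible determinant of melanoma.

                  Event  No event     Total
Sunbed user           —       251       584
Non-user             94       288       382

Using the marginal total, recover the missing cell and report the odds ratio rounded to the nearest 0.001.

4.065

The missing cell is in the exposed row: 584 − 251 = 333.
So a = 333, b = 251, c = 94, d = 288.
OR = (a·d)/(b·c) = (333 × 288) / (251 × 94) = 95904 / 23594 = 4.06476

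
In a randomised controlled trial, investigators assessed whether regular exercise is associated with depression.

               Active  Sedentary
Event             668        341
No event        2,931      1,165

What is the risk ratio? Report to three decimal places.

0.820

Reading the table with exposure as columns: a = 668 (Active, case), b = 2931 (Active, non-case), c = 341 (Sedentary, case), d = 1165.
Risk in exposed = 668/3599 = 0.18561; risk in unexposed = 341/1506 = 0.22643.
RR = 0.18561 / 0.22643 = 0.81972
The risk is 18% lower among the exposed than among the unexposed.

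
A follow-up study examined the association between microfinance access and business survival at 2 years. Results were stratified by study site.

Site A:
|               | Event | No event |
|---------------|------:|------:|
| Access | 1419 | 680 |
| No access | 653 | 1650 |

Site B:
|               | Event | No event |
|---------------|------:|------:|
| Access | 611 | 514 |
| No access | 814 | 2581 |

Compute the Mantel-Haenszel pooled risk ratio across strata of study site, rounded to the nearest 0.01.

RR_MH = Σ(aᵢ·n₀ᵢ/nᵢ) / Σ(cᵢ·n₁ᵢ/nᵢ), with n₁ᵢ = aᵢ+bᵢ (exposed), n₀ᵢ = cᵢ+dᵢ (unexposed), nᵢ = n₁ᵢ+n₀ᵢ.
Stratum 1 (Site A): n₁ = 2099, n₀ = 2303, n = 4402; a·n₀/n = 1419·2303/4402 = 742.3801; c·n₁/n = 653·2099/4402 = 311.3692
Stratum 2 (Site B): n₁ = 1125, n₀ = 3395, n = 4520; a·n₀/n = 611·3395/4520 = 458.9259; c·n₁/n = 814·1125/4520 = 202.5996
RR_MH = (742.3801 + 458.9259) / (311.3692 + 202.5996) = 1201.3059 / 513.9687 = 2.33731

2.34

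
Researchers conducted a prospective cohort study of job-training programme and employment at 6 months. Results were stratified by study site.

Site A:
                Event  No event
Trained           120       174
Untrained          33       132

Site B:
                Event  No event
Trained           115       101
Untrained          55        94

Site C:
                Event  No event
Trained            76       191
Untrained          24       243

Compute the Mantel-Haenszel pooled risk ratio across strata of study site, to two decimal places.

RR_MH = Σ(aᵢ·n₀ᵢ/nᵢ) / Σ(cᵢ·n₁ᵢ/nᵢ), with n₁ᵢ = aᵢ+bᵢ (exposed), n₀ᵢ = cᵢ+dᵢ (unexposed), nᵢ = n₁ᵢ+n₀ᵢ.
Stratum 1 (Site A): n₁ = 294, n₀ = 165, n = 459; a·n₀/n = 120·165/459 = 43.1373; c·n₁/n = 33·294/459 = 21.1373
Stratum 2 (Site B): n₁ = 216, n₀ = 149, n = 365; a·n₀/n = 115·149/365 = 46.9452; c·n₁/n = 55·216/365 = 32.5479
Stratum 3 (Site C): n₁ = 267, n₀ = 267, n = 534; a·n₀/n = 76·267/534 = 38.0000; c·n₁/n = 24·267/534 = 12.0000
RR_MH = (43.1373 + 46.9452 + 38.0000) / (21.1373 + 32.5479 + 12.0000) = 128.0825 / 65.6852 = 1.94994

1.95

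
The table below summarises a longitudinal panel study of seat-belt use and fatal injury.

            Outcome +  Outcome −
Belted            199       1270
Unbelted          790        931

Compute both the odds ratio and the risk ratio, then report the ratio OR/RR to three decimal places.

0.626

Cells: a = 199, b = 1270, c = 790, d = 931.
OR = (199·931)/(1270·790) = 185269/1003300 = 0.18466
Risk in exposed = 199/1469 = 0.13547; risk in unexposed = 790/1721 = 0.45904; RR = 0.29511
OR/RR = 0.18466 / 0.29511 = 0.62573
The outcome is not rare, so the OR lies further from 1 than the RR.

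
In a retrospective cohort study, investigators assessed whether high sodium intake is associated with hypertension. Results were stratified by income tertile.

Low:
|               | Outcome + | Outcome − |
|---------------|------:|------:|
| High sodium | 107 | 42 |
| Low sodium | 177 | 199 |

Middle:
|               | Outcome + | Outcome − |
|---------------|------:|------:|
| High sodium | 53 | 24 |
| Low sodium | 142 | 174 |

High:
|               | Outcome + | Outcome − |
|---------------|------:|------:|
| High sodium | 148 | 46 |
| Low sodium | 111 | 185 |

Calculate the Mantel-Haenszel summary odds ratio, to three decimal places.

OR_MH = Σ(aᵢdᵢ/nᵢ) / Σ(bᵢcᵢ/nᵢ), where nᵢ is the stratum total.
Stratum 1 (Low): n = 525; a·d/n = 107·199/525 = 40.5581; b·c/n = 42·177/525 = 14.1600
Stratum 2 (Middle): n = 393; a·d/n = 53·174/393 = 23.4656; b·c/n = 24·142/393 = 8.6718
Stratum 3 (High): n = 490; a·d/n = 148·185/490 = 55.8776; b·c/n = 46·111/490 = 10.4204
OR_MH = (40.5581 + 23.4656 + 55.8776) / (14.1600 + 8.6718 + 10.4204) = 119.9013 / 33.2522 = 3.60582

3.606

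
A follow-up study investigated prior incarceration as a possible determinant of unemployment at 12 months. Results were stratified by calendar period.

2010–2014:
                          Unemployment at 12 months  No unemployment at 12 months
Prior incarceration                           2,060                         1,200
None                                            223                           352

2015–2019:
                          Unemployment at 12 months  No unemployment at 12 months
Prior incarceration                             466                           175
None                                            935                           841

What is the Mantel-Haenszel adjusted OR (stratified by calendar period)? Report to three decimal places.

2.555

OR_MH = Σ(aᵢdᵢ/nᵢ) / Σ(bᵢcᵢ/nᵢ), where nᵢ is the stratum total.
Stratum 1 (2010–2014): n = 3835; a·d/n = 2060·352/3835 = 189.0795; b·c/n = 1200·223/3835 = 69.7784
Stratum 2 (2015–2019): n = 2417; a·d/n = 466·841/2417 = 162.1456; b·c/n = 175·935/2417 = 67.6976
OR_MH = (189.0795 + 162.1456) / (69.7784 + 67.6976) = 351.2252 / 137.4759 = 2.55481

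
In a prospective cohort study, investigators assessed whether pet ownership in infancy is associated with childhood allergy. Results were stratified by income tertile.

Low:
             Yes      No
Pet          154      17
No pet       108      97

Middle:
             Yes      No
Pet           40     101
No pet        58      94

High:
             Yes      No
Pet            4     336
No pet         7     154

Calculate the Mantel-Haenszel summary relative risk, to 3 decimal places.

1.296

RR_MH = Σ(aᵢ·n₀ᵢ/nᵢ) / Σ(cᵢ·n₁ᵢ/nᵢ), with n₁ᵢ = aᵢ+bᵢ (exposed), n₀ᵢ = cᵢ+dᵢ (unexposed), nᵢ = n₁ᵢ+n₀ᵢ.
Stratum 1 (Low): n₁ = 171, n₀ = 205, n = 376; a·n₀/n = 154·205/376 = 83.9628; c·n₁/n = 108·171/376 = 49.1170
Stratum 2 (Middle): n₁ = 141, n₀ = 152, n = 293; a·n₀/n = 40·152/293 = 20.7509; c·n₁/n = 58·141/293 = 27.9113
Stratum 3 (High): n₁ = 340, n₀ = 161, n = 501; a·n₀/n = 4·161/501 = 1.2854; c·n₁/n = 7·340/501 = 4.7505
RR_MH = (83.9628 + 20.7509 + 1.2854) / (49.1170 + 27.9113 + 4.7505) = 105.9990 / 81.7788 = 1.29617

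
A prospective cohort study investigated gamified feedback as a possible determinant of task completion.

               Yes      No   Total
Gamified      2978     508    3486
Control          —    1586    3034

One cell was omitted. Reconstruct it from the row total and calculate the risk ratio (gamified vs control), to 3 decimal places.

1.790

The missing cell is in the unexposed row: 3034 − 1586 = 1448.
So a = 2978, b = 508, c = 1448, d = 1586.
RR = [a/(a+b)] / [c/(c+d)] = (2978/3486) / (1448/3034) = 0.85427/0.47726 = 1.78996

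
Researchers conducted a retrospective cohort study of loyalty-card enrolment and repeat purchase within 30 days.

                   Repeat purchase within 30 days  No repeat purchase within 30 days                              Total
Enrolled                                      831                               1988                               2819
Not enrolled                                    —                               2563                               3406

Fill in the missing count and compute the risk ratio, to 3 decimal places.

1.191

The missing cell is in the unexposed row: 3406 − 2563 = 843.
So a = 831, b = 1988, c = 843, d = 2563.
RR = [a/(a+b)] / [c/(c+d)] = (831/2819) / (843/3406) = 0.29479/0.24750 = 1.19103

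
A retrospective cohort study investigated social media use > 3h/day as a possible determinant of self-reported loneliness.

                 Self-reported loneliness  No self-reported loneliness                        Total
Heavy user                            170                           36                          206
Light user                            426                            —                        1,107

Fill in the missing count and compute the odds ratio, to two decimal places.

7.55

The missing cell is in the unexposed row: 1107 − 426 = 681.
So a = 170, b = 36, c = 426, d = 681.
OR = (a·d)/(b·c) = (170 × 681) / (36 × 426) = 115770 / 15336 = 7.54890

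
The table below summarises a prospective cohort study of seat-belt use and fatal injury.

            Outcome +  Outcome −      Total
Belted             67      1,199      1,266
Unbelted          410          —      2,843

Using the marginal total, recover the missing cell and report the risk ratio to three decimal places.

0.367

The missing cell is in the unexposed row: 2843 − 410 = 2433.
So a = 67, b = 1199, c = 410, d = 2433.
RR = [a/(a+b)] / [c/(c+d)] = (67/1266) / (410/2843) = 0.05292/0.14421 = 0.36697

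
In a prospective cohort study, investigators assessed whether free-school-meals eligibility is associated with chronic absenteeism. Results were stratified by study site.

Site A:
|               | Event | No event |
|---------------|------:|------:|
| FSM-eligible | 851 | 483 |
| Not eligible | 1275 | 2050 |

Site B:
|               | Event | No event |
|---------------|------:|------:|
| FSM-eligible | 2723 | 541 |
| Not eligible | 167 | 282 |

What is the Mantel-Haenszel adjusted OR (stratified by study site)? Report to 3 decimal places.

OR_MH = Σ(aᵢdᵢ/nᵢ) / Σ(bᵢcᵢ/nᵢ), where nᵢ is the stratum total.
Stratum 1 (Site A): n = 4659; a·d/n = 851·2050/4659 = 374.4473; b·c/n = 483·1275/4659 = 132.1797
Stratum 2 (Site B): n = 3713; a·d/n = 2723·282/3713 = 206.8101; b·c/n = 541·167/3713 = 24.3326
OR_MH = (374.4473 + 206.8101) / (132.1797 + 24.3326) = 581.2574 / 156.5123 = 3.71381

3.714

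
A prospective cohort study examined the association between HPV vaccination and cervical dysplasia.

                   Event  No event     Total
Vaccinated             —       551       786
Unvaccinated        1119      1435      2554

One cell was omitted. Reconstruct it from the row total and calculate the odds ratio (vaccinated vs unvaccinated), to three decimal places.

The missing cell is in the exposed row: 786 − 551 = 235.
So a = 235, b = 551, c = 1119, d = 1435.
OR = (a·d)/(b·c) = (235 × 1435) / (551 × 1119) = 337225 / 616569 = 0.54694

0.547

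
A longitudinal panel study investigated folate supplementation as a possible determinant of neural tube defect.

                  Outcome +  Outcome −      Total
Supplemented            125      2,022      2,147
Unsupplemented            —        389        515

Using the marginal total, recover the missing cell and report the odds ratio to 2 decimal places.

The missing cell is in the unexposed row: 515 − 389 = 126.
So a = 125, b = 2022, c = 126, d = 389.
OR = (a·d)/(b·c) = (125 × 389) / (2022 × 126) = 48625 / 254772 = 0.19086

0.19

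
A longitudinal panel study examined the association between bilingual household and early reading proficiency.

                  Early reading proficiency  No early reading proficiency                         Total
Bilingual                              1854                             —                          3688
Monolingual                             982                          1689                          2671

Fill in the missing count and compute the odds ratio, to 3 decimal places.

The missing cell is in the exposed row: 3688 − 1854 = 1834.
So a = 1854, b = 1834, c = 982, d = 1689.
OR = (a·d)/(b·c) = (1854 × 1689) / (1834 × 982) = 3131406 / 1800988 = 1.73872

1.739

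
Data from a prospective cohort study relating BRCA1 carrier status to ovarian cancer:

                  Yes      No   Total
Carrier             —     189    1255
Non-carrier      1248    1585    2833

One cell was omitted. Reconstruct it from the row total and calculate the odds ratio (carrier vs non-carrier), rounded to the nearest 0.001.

The missing cell is in the exposed row: 1255 − 189 = 1066.
So a = 1066, b = 189, c = 1248, d = 1585.
OR = (a·d)/(b·c) = (1066 × 1585) / (189 × 1248) = 1689610 / 235872 = 7.16325

7.163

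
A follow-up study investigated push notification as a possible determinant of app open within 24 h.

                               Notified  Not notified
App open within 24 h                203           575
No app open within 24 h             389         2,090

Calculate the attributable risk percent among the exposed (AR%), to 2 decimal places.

Reading the table with exposure as columns: a = 203 (Notified, case), b = 389 (Notified, non-case), c = 575 (Not notified, case), d = 2090.
Risk in exposed = 203/592 = 0.34291; risk in unexposed = 575/2665 = 0.21576.
RR = 0.34291/0.21576 = 1.58929
AR% = (RR − 1)/RR × 100 = (1.58929 − 1)/1.58929 × 100 = 37.0789%

37.08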